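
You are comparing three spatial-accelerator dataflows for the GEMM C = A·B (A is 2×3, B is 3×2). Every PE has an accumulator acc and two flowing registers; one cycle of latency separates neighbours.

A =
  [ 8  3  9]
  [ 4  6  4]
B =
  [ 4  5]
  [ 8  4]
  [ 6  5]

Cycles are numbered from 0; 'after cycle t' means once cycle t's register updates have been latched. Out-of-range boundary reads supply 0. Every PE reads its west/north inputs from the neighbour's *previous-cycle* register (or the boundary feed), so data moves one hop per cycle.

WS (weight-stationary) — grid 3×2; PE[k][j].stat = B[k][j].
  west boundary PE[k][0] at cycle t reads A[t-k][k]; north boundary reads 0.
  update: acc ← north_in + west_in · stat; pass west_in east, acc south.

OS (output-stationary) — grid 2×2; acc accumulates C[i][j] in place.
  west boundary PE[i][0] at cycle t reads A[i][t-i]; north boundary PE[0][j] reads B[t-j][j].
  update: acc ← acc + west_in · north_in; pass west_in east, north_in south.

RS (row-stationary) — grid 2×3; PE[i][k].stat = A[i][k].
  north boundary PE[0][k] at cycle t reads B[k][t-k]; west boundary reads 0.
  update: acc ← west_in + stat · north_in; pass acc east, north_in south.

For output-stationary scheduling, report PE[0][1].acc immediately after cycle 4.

PE[0][1].acc = 97

OS (2×2). Following PE[0][1] plus its west/north inputs:
  t=0 PE[0][0]: acc=32 h=8 v=4
  t=0 PE[0][1]: acc=0 h=0 v=0
  t=1 PE[0][0]: acc=56 h=3 v=8
  t=1 PE[0][1]: acc=40 h=8 v=5
  t=2 PE[0][0]: acc=110 h=9 v=6
  t=2 PE[0][1]: acc=52 h=3 v=4
  t=3 PE[0][0]: acc=110 h=0 v=0
  t=3 PE[0][1]: acc=97 h=9 v=5
  t=4 PE[0][0]: acc=110 h=0 v=0
  t=4 PE[0][1]: acc=97 h=0 v=0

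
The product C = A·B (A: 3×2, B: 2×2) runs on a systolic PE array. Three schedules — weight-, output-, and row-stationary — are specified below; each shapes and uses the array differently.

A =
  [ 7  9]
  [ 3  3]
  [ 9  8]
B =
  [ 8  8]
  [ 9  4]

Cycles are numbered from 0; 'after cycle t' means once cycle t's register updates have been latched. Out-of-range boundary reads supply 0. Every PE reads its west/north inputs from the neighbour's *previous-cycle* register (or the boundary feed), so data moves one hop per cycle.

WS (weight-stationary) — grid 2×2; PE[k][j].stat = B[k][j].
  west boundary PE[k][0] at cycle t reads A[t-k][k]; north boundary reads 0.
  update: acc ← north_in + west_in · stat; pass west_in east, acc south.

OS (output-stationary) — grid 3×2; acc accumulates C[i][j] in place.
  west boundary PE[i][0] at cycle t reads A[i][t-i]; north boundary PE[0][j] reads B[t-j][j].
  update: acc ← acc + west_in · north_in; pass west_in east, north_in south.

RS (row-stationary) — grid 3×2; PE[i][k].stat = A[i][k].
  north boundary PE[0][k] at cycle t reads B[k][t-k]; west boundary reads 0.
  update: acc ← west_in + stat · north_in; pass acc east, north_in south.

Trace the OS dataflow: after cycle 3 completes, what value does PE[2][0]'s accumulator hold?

Tracing OS — 3×2 array, target PE[2][0]:
  [0] (1,0) acc=0 (h:0 v:0)
  [0] (2,0) acc=0 (h:0 v:0)
  [1] (1,0) acc=24 (h:3 v:8)
  [1] (2,0) acc=0 (h:0 v:0)
  [2] (1,0) acc=51 (h:3 v:9)
  [2] (2,0) acc=72 (h:9 v:8)
  [3] (1,0) acc=51 (h:0 v:0)
  [3] (2,0) acc=144 (h:8 v:9)

PE[2][0].acc = 144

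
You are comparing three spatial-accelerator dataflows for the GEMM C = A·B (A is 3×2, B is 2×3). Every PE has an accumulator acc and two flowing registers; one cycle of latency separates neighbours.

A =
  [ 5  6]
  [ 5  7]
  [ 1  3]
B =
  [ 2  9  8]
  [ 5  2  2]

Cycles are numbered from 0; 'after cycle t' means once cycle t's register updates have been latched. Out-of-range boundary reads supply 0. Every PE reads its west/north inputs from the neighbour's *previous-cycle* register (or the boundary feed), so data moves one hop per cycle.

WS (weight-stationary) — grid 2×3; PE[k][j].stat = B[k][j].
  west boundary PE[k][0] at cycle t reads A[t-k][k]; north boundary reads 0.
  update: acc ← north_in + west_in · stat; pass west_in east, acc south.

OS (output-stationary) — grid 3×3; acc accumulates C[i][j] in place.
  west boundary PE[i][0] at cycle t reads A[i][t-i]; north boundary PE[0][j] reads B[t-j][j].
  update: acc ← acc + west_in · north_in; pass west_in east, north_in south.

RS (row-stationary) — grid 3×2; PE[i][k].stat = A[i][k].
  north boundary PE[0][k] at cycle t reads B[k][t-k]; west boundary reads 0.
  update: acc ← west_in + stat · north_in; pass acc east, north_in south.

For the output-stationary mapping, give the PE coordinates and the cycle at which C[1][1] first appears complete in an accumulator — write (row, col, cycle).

OS — PE[1][1] is where C[1][1] collects:
  cycle 0: PE[1][1] → acc 0, east 0, south 0
  cycle 1: PE[1][1] → acc 0, east 0, south 0
  cycle 2: PE[1][1] → acc 45, east 5, south 9
  cycle 3: PE[1][1] → acc 59, east 7, south 2

(row, col, cycle) = (1, 1, 3)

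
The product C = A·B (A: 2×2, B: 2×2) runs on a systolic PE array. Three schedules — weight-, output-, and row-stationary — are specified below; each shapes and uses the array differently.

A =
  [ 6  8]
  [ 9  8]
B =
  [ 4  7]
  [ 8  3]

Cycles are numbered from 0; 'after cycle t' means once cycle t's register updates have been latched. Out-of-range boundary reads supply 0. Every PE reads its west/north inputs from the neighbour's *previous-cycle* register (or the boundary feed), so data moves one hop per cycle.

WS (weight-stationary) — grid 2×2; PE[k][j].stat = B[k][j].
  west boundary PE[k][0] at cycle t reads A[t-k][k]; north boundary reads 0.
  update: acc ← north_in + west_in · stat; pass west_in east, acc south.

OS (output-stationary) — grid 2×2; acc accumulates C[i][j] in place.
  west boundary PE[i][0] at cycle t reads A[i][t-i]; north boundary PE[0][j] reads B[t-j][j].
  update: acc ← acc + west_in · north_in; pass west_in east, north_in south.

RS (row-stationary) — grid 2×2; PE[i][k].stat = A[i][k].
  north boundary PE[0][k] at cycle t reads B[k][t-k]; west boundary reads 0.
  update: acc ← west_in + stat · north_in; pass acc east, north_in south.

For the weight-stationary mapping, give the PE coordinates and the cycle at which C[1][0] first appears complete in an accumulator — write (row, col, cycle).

(row, col, cycle) = (1, 0, 2)

WS — PE[1][0] is where C[1][0] collects:
  [0] (1,0) acc=0 (h:0 v:0)
  [1] (1,0) acc=88 (h:8 v:88)
  [2] (1,0) acc=100 (h:8 v:100)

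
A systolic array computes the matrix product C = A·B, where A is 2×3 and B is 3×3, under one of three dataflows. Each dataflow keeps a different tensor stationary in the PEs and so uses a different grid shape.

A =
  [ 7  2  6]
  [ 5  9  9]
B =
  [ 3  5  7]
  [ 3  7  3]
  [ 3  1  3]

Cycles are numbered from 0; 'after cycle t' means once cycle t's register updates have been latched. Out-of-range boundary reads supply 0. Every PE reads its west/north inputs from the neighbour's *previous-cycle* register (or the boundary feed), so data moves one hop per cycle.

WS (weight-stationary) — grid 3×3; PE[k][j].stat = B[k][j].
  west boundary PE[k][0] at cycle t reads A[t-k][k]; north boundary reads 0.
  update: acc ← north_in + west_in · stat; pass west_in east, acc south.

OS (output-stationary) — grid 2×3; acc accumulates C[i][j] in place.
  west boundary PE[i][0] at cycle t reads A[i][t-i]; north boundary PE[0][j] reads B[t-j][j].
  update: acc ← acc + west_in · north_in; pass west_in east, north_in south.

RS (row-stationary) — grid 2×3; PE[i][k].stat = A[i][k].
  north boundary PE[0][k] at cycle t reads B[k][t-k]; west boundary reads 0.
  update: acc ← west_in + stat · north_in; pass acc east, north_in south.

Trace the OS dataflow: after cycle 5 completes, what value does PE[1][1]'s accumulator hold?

Tracing OS — 2×3 array, target PE[1][1]:
  [0] (0,1) acc=0 (h:0 v:0)
  [0] (1,0) acc=0 (h:0 v:0)
  [0] (1,1) acc=0 (h:0 v:0)
  [1] (0,1) acc=35 (h:7 v:5)
  [1] (1,0) acc=15 (h:5 v:3)
  [1] (1,1) acc=0 (h:0 v:0)
  [2] (0,1) acc=49 (h:2 v:7)
  [2] (1,0) acc=42 (h:9 v:3)
  [2] (1,1) acc=25 (h:5 v:5)
  [3] (0,1) acc=55 (h:6 v:1)
  [3] (1,0) acc=69 (h:9 v:3)
  [3] (1,1) acc=88 (h:9 v:7)
  [4] (0,1) acc=55 (h:0 v:0)
  [4] (1,0) acc=69 (h:0 v:0)
  [4] (1,1) acc=97 (h:9 v:1)
  [5] (0,1) acc=55 (h:0 v:0)
  [5] (1,0) acc=69 (h:0 v:0)
  [5] (1,1) acc=97 (h:0 v:0)

PE[1][1].acc = 97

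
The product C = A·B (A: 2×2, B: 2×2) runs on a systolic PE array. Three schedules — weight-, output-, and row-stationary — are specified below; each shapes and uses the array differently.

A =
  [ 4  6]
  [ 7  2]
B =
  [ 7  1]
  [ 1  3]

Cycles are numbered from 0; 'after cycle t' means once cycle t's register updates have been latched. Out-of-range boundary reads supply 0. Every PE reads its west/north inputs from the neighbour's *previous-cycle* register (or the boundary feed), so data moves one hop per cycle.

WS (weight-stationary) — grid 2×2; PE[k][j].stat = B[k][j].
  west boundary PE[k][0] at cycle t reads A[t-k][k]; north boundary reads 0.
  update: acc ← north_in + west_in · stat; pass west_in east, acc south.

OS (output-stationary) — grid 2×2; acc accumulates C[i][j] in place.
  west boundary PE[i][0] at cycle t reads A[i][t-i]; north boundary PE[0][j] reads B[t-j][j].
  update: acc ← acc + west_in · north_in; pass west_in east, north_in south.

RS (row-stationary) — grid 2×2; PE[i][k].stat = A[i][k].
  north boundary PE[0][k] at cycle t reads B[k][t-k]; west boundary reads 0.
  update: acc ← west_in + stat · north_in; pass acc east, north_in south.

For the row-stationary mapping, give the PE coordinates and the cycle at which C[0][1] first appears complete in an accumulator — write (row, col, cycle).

(row, col, cycle) = (0, 1, 2)

Under RS, C[0][1] lands at PE[0][1]:
  c0 r0c1: 0 / 0 / 0
  c1 r0c1: 34 / 34 / 1
  c2 r0c1: 22 / 22 / 3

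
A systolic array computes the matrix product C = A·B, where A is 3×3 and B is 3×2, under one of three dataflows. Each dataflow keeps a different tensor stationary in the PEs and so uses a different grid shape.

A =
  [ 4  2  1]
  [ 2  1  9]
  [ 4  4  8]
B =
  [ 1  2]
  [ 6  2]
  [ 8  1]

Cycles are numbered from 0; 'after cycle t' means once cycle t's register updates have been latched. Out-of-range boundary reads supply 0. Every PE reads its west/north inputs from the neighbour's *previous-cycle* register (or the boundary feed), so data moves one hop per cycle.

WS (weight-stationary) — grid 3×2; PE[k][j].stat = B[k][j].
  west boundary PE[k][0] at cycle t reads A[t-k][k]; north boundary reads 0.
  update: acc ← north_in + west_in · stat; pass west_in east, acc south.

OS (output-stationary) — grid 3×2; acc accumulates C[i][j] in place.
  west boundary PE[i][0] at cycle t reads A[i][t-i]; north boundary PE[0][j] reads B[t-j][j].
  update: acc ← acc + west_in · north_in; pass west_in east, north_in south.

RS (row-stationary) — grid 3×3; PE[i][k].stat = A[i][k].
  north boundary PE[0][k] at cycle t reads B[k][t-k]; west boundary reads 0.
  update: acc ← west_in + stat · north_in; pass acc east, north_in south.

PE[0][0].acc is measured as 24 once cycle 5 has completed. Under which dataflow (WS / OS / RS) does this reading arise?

— WS: 3×2; PE[0][0] trace:
  @0  [0,0]  acc 4  |  →4  ↓4
  @1  [0,0]  acc 2  |  →2  ↓2
  @2  [0,0]  acc 4  |  →4  ↓4
  @3  [0,0]  acc 0  |  →0  ↓0
  @4  [0,0]  acc 0  |  →0  ↓0
  @5  [0,0]  acc 0  |  →0  ↓0
— OS: 3×2; PE[0][0] trace:
  @0  [0,0]  acc 4  |  →4  ↓1
  @1  [0,0]  acc 16  |  →2  ↓6
  @2  [0,0]  acc 24  |  →1  ↓8
  @3  [0,0]  acc 24  |  →0  ↓0
  @4  [0,0]  acc 24  |  →0  ↓0
  @5  [0,0]  acc 24  |  →0  ↓0
— RS: 3×3; PE[0][0] trace:
  @0  [0,0]  acc 4  |  →4  ↓1
  @1  [0,0]  acc 8  |  →8  ↓2
  @2  [0,0]  acc 0  |  →0  ↓0
  @3  [0,0]  acc 0  |  →0  ↓0
  @4  [0,0]  acc 0  |  →0  ↓0
  @5  [0,0]  acc 0  |  →0  ↓0

dataflow = OS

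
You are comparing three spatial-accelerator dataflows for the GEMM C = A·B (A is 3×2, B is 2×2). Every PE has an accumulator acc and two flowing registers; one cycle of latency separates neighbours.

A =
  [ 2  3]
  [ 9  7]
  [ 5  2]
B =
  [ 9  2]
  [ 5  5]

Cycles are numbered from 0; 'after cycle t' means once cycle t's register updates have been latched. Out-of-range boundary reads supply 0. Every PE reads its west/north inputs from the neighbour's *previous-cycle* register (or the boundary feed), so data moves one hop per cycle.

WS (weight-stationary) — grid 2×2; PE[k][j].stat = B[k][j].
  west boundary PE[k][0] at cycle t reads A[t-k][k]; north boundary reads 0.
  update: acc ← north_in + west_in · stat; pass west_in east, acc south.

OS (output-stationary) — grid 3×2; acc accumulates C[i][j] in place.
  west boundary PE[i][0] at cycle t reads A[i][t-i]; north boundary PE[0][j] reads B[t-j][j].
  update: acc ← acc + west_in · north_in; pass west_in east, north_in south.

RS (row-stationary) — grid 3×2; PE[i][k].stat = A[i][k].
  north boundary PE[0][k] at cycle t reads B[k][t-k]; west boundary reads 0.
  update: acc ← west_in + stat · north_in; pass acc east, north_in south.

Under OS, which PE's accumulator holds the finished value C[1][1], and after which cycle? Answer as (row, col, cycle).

OS — PE[1][1] is where C[1][1] collects:
  @0  [1,1]  acc 0  |  →0  ↓0
  @1  [1,1]  acc 0  |  →0  ↓0
  @2  [1,1]  acc 18  |  →9  ↓2
  @3  [1,1]  acc 53  |  →7  ↓5

(row, col, cycle) = (1, 1, 3)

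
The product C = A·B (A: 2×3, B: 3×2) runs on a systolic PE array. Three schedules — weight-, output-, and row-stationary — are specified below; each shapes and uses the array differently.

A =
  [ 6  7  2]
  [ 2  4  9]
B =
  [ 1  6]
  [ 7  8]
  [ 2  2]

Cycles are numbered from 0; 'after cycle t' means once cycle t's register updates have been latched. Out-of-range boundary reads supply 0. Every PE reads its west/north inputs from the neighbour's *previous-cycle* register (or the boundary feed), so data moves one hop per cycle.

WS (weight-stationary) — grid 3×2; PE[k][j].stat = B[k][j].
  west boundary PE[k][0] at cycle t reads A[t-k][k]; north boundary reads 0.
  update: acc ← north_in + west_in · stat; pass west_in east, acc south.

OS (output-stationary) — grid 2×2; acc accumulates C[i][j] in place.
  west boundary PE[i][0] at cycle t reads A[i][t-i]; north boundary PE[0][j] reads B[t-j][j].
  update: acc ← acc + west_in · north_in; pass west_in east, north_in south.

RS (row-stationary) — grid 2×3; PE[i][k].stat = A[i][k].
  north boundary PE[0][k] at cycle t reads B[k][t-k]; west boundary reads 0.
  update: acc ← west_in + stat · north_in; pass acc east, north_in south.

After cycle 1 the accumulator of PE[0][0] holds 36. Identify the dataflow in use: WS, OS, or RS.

WS (3×2 grid), PE[0][0]:
  @0  [0,0]  acc 6  |  →6  ↓6
  @1  [0,0]  acc 2  |  →2  ↓2
OS (2×2 grid), PE[0][0]:
  @0  [0,0]  acc 6  |  →6  ↓1
  @1  [0,0]  acc 55  |  →7  ↓7
RS (2×3 grid), PE[0][0]:
  @0  [0,0]  acc 6  |  →6  ↓1
  @1  [0,0]  acc 36  |  →36  ↓6

dataflow = RS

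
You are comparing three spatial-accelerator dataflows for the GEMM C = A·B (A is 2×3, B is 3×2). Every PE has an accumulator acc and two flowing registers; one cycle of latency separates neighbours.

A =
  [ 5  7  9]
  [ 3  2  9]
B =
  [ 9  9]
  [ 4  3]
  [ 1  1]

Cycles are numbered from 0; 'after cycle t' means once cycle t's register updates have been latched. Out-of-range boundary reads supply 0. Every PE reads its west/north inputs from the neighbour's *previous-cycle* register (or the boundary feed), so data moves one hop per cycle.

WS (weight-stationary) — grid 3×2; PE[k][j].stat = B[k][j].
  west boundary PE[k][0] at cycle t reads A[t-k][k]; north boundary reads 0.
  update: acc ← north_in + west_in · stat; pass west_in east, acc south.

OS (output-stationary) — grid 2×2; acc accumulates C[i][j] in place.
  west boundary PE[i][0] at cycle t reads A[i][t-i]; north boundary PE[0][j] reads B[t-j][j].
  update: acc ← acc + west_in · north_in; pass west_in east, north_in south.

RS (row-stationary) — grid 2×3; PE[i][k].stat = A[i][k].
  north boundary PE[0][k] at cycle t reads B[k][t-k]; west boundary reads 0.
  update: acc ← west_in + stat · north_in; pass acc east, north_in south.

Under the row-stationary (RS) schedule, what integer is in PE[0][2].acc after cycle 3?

Tracing RS — 2×3 array, target PE[0][2]:
  step 0 · PE0,1: acc=0; fwd→0 fwd↓0
  step 0 · PE0,2: acc=0; fwd→0 fwd↓0
  step 1 · PE0,1: acc=73; fwd→73 fwd↓4
  step 1 · PE0,2: acc=0; fwd→0 fwd↓0
  step 2 · PE0,1: acc=66; fwd→66 fwd↓3
  step 2 · PE0,2: acc=82; fwd→82 fwd↓1
  step 3 · PE0,1: acc=0; fwd→0 fwd↓0
  step 3 · PE0,2: acc=75; fwd→75 fwd↓1

PE[0][2].acc = 75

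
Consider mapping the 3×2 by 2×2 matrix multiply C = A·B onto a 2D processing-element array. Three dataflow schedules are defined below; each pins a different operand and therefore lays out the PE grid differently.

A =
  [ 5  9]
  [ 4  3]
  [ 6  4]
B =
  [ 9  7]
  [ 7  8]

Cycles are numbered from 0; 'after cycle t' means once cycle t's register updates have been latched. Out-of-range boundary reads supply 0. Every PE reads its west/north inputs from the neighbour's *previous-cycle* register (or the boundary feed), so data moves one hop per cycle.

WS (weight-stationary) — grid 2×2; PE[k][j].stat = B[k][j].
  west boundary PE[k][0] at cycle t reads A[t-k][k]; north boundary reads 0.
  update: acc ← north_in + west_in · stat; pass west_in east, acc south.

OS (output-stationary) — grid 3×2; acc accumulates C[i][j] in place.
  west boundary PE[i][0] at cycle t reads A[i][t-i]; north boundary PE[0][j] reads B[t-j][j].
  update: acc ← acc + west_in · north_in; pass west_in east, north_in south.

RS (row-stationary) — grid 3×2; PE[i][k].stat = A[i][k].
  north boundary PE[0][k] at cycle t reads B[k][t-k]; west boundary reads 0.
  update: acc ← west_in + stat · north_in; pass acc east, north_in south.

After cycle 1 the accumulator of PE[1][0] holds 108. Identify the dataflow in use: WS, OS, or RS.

dataflow = WS

WS (2×2 grid), PE[1][0]:
  c0 r1c0: 0 / 0 / 0
  c1 r1c0: 108 / 9 / 108
OS (3×2 grid), PE[1][0]:
  c0 r1c0: 0 / 0 / 0
  c1 r1c0: 36 / 4 / 9
RS (3×2 grid), PE[1][0]:
  c0 r1c0: 0 / 0 / 0
  c1 r1c0: 36 / 36 / 9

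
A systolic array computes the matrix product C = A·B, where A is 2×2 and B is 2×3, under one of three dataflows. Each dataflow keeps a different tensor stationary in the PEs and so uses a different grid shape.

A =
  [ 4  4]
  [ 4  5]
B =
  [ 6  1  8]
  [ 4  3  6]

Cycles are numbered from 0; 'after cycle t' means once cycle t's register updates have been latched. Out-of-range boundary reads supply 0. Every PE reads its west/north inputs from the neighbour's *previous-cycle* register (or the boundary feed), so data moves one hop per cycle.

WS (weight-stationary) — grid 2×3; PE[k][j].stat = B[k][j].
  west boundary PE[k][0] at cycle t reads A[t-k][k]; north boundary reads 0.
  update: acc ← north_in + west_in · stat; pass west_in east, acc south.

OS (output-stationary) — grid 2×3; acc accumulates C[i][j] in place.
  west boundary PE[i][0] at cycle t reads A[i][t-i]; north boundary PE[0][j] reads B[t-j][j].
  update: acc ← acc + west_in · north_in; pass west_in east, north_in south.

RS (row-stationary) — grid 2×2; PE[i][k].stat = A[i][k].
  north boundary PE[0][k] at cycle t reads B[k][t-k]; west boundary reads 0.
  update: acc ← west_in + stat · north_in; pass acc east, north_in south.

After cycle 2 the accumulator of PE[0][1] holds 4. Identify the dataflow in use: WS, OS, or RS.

WS (2×3 grid), PE[0][1]:
  [0] (0,1) acc=0 (h:0 v:0)
  [1] (0,1) acc=4 (h:4 v:4)
  [2] (0,1) acc=4 (h:4 v:4)
OS (2×3 grid), PE[0][1]:
  [0] (0,1) acc=0 (h:0 v:0)
  [1] (0,1) acc=4 (h:4 v:1)
  [2] (0,1) acc=16 (h:4 v:3)
RS (2×2 grid), PE[0][1]:
  [0] (0,1) acc=0 (h:0 v:0)
  [1] (0,1) acc=40 (h:40 v:4)
  [2] (0,1) acc=16 (h:16 v:3)

dataflow = WS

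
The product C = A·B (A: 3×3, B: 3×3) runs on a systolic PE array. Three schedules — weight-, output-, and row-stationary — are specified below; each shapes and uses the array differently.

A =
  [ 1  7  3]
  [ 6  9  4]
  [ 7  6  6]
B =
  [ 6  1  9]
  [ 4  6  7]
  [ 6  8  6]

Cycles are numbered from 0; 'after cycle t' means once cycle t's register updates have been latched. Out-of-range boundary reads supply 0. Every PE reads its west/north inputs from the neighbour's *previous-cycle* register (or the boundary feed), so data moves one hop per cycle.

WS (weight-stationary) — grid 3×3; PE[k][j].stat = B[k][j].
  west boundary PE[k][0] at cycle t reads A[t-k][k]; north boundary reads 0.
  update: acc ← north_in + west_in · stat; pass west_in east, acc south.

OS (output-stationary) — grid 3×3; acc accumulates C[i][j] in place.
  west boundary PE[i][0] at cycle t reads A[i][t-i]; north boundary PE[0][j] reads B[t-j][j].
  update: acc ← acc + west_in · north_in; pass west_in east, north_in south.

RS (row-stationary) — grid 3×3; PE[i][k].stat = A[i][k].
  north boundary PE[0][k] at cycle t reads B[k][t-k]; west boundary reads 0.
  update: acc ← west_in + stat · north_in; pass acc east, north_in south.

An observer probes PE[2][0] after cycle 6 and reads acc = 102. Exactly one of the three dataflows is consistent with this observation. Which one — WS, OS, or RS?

dataflow = OS

Under WS (3×3), PE[2][0]:
  after 0 — PE[2][0] acc=0, pass-E 0, pass-S 0
  after 1 — PE[2][0] acc=0, pass-E 0, pass-S 0
  after 2 — PE[2][0] acc=52, pass-E 3, pass-S 52
  after 3 — PE[2][0] acc=96, pass-E 4, pass-S 96
  after 4 — PE[2][0] acc=102, pass-E 6, pass-S 102
  after 5 — PE[2][0] acc=0, pass-E 0, pass-S 0
  after 6 — PE[2][0] acc=0, pass-E 0, pass-S 0
Under OS (3×3), PE[2][0]:
  after 0 — PE[2][0] acc=0, pass-E 0, pass-S 0
  after 1 — PE[2][0] acc=0, pass-E 0, pass-S 0
  after 2 — PE[2][0] acc=42, pass-E 7, pass-S 6
  after 3 — PE[2][0] acc=66, pass-E 6, pass-S 4
  after 4 — PE[2][0] acc=102, pass-E 6, pass-S 6
  after 5 — PE[2][0] acc=102, pass-E 0, pass-S 0
  after 6 — PE[2][0] acc=102, pass-E 0, pass-S 0
Under RS (3×3), PE[2][0]:
  after 0 — PE[2][0] acc=0, pass-E 0, pass-S 0
  after 1 — PE[2][0] acc=0, pass-E 0, pass-S 0
  after 2 — PE[2][0] acc=42, pass-E 42, pass-S 6
  after 3 — PE[2][0] acc=7, pass-E 7, pass-S 1
  after 4 — PE[2][0] acc=63, pass-E 63, pass-S 9
  after 5 — PE[2][0] acc=0, pass-E 0, pass-S 0
  after 6 — PE[2][0] acc=0, pass-E 0, pass-S 0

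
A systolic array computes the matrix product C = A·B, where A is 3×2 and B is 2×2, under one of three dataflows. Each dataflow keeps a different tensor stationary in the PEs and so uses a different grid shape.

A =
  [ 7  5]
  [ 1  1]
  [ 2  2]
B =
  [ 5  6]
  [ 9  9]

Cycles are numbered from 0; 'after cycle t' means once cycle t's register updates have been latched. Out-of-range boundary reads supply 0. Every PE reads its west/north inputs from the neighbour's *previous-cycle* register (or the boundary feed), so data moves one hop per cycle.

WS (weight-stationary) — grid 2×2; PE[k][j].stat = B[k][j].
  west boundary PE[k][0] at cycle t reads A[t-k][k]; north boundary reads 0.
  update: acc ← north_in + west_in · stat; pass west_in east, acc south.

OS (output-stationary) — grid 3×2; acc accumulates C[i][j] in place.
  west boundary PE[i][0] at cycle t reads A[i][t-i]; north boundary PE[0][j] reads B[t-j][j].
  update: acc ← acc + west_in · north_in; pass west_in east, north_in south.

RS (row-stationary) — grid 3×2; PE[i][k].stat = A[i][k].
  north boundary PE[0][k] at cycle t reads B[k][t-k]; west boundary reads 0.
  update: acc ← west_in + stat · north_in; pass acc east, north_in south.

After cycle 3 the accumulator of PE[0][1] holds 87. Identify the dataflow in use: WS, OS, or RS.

dataflow = OS

WS [2×2] PE[0][1] across cycles:
  cycle 0: PE[0][1] → acc 0, east 0, south 0
  cycle 1: PE[0][1] → acc 42, east 7, south 42
  cycle 2: PE[0][1] → acc 6, east 1, south 6
  cycle 3: PE[0][1] → acc 12, east 2, south 12
OS [3×2] PE[0][1] across cycles:
  cycle 0: PE[0][1] → acc 0, east 0, south 0
  cycle 1: PE[0][1] → acc 42, east 7, south 6
  cycle 2: PE[0][1] → acc 87, east 5, south 9
  cycle 3: PE[0][1] → acc 87, east 0, south 0
RS [3×2] PE[0][1] across cycles:
  cycle 0: PE[0][1] → acc 0, east 0, south 0
  cycle 1: PE[0][1] → acc 80, east 80, south 9
  cycle 2: PE[0][1] → acc 87, east 87, south 9
  cycle 3: PE[0][1] → acc 0, east 0, south 0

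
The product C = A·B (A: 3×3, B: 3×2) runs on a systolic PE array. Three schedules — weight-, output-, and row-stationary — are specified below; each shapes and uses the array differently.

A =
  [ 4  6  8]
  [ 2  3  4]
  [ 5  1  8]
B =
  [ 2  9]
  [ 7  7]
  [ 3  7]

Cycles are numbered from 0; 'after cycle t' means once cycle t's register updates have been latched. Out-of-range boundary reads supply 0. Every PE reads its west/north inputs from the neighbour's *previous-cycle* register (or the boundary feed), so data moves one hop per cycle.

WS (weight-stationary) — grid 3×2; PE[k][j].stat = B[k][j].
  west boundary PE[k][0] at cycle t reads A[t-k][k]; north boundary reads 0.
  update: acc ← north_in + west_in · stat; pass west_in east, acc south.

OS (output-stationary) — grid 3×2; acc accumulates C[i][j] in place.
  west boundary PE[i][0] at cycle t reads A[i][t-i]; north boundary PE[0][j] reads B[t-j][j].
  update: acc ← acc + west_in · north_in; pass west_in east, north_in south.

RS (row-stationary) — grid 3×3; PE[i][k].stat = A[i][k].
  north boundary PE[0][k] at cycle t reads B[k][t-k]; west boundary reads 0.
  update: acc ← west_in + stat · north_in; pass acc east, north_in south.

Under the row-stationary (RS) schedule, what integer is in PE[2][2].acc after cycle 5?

RS on a 3×3 grid — tracing PE[2][2] and its feeders:
  @0  [1,2]  acc 0  |  →0  ↓0
  @0  [2,1]  acc 0  |  →0  ↓0
  @0  [2,2]  acc 0  |  →0  ↓0
  @1  [1,2]  acc 0  |  →0  ↓0
  @1  [2,1]  acc 0  |  →0  ↓0
  @1  [2,2]  acc 0  |  →0  ↓0
  @2  [1,2]  acc 0  |  →0  ↓0
  @2  [2,1]  acc 0  |  →0  ↓0
  @2  [2,2]  acc 0  |  →0  ↓0
  @3  [1,2]  acc 37  |  →37  ↓3
  @3  [2,1]  acc 17  |  →17  ↓7
  @3  [2,2]  acc 0  |  →0  ↓0
  @4  [1,2]  acc 67  |  →67  ↓7
  @4  [2,1]  acc 52  |  →52  ↓7
  @4  [2,2]  acc 41  |  →41  ↓3
  @5  [1,2]  acc 0  |  →0  ↓0
  @5  [2,1]  acc 0  |  →0  ↓0
  @5  [2,2]  acc 108  |  →108  ↓7

PE[2][2].acc = 108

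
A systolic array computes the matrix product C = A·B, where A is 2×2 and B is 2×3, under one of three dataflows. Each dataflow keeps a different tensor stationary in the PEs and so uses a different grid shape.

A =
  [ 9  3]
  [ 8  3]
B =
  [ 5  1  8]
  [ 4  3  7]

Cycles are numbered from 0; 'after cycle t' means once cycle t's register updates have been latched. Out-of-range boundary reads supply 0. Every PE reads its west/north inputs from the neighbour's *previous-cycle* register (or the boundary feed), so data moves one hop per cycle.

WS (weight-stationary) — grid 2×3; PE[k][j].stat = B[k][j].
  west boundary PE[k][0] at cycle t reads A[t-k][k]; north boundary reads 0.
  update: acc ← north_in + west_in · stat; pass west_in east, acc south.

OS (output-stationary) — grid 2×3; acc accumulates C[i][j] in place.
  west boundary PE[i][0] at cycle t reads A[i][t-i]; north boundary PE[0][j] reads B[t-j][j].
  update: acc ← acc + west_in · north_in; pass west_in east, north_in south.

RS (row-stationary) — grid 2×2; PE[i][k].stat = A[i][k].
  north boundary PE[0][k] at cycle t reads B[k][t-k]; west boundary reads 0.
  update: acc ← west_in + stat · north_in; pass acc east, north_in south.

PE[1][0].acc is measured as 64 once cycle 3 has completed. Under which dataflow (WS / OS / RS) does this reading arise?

dataflow = RS

Under WS (2×3), PE[1][0]:
  c0 r1c0: 0 / 0 / 0
  c1 r1c0: 57 / 3 / 57
  c2 r1c0: 52 / 3 / 52
  c3 r1c0: 0 / 0 / 0
Under OS (2×3), PE[1][0]:
  c0 r1c0: 0 / 0 / 0
  c1 r1c0: 40 / 8 / 5
  c2 r1c0: 52 / 3 / 4
  c3 r1c0: 52 / 0 / 0
Under RS (2×2), PE[1][0]:
  c0 r1c0: 0 / 0 / 0
  c1 r1c0: 40 / 40 / 5
  c2 r1c0: 8 / 8 / 1
  c3 r1c0: 64 / 64 / 8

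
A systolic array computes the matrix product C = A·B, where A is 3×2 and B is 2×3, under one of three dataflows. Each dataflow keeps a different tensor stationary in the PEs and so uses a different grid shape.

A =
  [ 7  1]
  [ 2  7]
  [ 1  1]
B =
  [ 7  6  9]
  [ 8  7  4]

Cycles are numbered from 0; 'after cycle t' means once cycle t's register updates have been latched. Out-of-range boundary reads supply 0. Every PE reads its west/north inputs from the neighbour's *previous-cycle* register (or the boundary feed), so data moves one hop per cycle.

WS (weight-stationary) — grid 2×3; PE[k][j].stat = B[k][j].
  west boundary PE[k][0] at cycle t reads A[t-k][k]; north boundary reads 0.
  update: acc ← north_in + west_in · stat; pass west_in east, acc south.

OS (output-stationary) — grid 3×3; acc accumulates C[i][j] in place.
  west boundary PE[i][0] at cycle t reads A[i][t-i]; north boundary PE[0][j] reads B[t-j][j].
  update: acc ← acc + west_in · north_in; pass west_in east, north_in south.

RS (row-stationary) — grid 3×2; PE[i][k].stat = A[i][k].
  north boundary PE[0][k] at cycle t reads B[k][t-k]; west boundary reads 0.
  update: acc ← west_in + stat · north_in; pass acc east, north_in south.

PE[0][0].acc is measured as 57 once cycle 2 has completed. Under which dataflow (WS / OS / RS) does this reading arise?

dataflow = OS

— WS: 2×3; PE[0][0] trace:
  step 0 · PE0,0: acc=49; fwd→7 fwd↓49
  step 1 · PE0,0: acc=14; fwd→2 fwd↓14
  step 2 · PE0,0: acc=7; fwd→1 fwd↓7
— OS: 3×3; PE[0][0] trace:
  step 0 · PE0,0: acc=49; fwd→7 fwd↓7
  step 1 · PE0,0: acc=57; fwd→1 fwd↓8
  step 2 · PE0,0: acc=57; fwd→0 fwd↓0
— RS: 3×2; PE[0][0] trace:
  step 0 · PE0,0: acc=49; fwd→49 fwd↓7
  step 1 · PE0,0: acc=42; fwd→42 fwd↓6
  step 2 · PE0,0: acc=63; fwd→63 fwd↓9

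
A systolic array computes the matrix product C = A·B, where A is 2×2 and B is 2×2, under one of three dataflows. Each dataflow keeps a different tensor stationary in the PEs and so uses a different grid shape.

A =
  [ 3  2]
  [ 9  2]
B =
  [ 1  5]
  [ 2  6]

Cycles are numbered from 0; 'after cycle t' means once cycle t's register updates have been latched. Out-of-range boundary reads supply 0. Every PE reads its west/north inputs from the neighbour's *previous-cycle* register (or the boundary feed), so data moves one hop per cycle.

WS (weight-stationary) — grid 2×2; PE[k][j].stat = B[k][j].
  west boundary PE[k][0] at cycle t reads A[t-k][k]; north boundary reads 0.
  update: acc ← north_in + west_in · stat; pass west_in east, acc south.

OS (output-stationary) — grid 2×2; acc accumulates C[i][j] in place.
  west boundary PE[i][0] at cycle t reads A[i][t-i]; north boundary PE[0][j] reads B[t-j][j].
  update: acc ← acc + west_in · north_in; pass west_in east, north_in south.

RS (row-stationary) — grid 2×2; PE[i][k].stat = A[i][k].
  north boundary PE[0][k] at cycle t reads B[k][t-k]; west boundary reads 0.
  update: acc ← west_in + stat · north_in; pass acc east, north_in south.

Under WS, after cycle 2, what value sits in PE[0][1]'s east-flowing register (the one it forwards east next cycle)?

WS (2×2). Following PE[0][1] plus its west/north inputs:
  0: (0,0).acc=3  regs=<3,3>
  0: (0,1).acc=0  regs=<0,0>
  1: (0,0).acc=9  regs=<9,9>
  1: (0,1).acc=15  regs=<3,15>
  2: (0,0).acc=0  regs=<0,0>
  2: (0,1).acc=45  regs=<9,45>

register = 9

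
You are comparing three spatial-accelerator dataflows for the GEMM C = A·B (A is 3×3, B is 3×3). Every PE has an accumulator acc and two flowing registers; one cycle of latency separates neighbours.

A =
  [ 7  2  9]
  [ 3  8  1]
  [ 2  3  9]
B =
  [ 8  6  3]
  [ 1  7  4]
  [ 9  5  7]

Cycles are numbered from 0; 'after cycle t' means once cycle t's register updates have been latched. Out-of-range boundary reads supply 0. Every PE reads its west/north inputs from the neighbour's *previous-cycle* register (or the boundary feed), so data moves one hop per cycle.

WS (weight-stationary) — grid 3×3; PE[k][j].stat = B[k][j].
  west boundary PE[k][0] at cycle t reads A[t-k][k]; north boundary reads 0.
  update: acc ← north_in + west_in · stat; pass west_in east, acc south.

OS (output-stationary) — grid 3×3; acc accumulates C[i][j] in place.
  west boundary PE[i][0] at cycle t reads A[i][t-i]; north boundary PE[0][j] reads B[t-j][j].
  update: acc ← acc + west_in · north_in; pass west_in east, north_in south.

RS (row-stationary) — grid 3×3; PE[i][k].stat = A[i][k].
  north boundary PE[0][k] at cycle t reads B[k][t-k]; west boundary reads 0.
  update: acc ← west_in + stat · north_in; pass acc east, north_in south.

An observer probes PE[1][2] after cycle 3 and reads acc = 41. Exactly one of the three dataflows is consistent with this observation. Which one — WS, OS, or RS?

Under WS (3×3), PE[1][2]:
  c0 r1c2: 0 / 0 / 0
  c1 r1c2: 0 / 0 / 0
  c2 r1c2: 0 / 0 / 0
  c3 r1c2: 29 / 2 / 29
Under OS (3×3), PE[1][2]:
  c0 r1c2: 0 / 0 / 0
  c1 r1c2: 0 / 0 / 0
  c2 r1c2: 0 / 0 / 0
  c3 r1c2: 9 / 3 / 3
Under RS (3×3), PE[1][2]:
  c0 r1c2: 0 / 0 / 0
  c1 r1c2: 0 / 0 / 0
  c2 r1c2: 0 / 0 / 0
  c3 r1c2: 41 / 41 / 9

dataflow = RS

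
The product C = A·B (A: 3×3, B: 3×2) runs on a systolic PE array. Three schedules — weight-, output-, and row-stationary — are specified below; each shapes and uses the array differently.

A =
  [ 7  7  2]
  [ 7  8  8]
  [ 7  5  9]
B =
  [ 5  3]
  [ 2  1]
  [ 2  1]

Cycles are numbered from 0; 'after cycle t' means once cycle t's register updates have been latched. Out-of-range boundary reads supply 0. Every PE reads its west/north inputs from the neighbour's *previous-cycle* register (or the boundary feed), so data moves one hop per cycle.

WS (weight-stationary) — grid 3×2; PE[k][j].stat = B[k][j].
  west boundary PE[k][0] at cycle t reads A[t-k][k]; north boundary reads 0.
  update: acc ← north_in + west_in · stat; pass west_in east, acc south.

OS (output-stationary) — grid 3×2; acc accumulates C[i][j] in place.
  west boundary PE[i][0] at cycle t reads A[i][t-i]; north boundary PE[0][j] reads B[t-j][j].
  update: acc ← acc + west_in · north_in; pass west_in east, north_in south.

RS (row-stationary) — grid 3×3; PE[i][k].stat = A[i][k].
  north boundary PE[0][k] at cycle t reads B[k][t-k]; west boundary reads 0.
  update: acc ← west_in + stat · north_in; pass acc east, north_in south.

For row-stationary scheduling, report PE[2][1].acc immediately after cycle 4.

PE[2][1].acc = 26

Tracing RS — 3×3 array, target PE[2][1]:
  @0  [1,1]  acc 0  |  →0  ↓0
  @0  [2,0]  acc 0  |  →0  ↓0
  @0  [2,1]  acc 0  |  →0  ↓0
  @1  [1,1]  acc 0  |  →0  ↓0
  @1  [2,0]  acc 0  |  →0  ↓0
  @1  [2,1]  acc 0  |  →0  ↓0
  @2  [1,1]  acc 51  |  →51  ↓2
  @2  [2,0]  acc 35  |  →35  ↓5
  @2  [2,1]  acc 0  |  →0  ↓0
  @3  [1,1]  acc 29  |  →29  ↓1
  @3  [2,0]  acc 21  |  →21  ↓3
  @3  [2,1]  acc 45  |  →45  ↓2
  @4  [1,1]  acc 0  |  →0  ↓0
  @4  [2,0]  acc 0  |  →0  ↓0
  @4  [2,1]  acc 26  |  →26  ↓1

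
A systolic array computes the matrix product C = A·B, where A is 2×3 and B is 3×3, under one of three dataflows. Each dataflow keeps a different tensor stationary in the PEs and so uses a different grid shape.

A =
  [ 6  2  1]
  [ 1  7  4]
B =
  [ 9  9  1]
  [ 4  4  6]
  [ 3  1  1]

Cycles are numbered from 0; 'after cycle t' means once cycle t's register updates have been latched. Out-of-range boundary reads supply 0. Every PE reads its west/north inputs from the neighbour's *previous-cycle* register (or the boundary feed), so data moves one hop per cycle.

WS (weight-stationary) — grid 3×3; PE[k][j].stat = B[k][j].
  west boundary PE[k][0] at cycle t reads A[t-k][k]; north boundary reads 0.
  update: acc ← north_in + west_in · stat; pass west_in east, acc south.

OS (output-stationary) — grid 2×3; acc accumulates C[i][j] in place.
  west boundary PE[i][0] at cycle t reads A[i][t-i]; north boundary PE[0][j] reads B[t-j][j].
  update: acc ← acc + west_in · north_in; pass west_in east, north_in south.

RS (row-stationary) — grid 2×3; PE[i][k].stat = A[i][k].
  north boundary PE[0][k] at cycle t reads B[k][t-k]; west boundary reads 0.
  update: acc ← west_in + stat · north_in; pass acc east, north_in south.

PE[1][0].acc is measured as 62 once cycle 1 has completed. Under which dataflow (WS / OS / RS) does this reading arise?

Under WS (3×3), PE[1][0]:
  t=0 PE[1][0]: acc=0 h=0 v=0
  t=1 PE[1][0]: acc=62 h=2 v=62
Under OS (2×3), PE[1][0]:
  t=0 PE[1][0]: acc=0 h=0 v=0
  t=1 PE[1][0]: acc=9 h=1 v=9
Under RS (2×3), PE[1][0]:
  t=0 PE[1][0]: acc=0 h=0 v=0
  t=1 PE[1][0]: acc=9 h=9 v=9

dataflow = WS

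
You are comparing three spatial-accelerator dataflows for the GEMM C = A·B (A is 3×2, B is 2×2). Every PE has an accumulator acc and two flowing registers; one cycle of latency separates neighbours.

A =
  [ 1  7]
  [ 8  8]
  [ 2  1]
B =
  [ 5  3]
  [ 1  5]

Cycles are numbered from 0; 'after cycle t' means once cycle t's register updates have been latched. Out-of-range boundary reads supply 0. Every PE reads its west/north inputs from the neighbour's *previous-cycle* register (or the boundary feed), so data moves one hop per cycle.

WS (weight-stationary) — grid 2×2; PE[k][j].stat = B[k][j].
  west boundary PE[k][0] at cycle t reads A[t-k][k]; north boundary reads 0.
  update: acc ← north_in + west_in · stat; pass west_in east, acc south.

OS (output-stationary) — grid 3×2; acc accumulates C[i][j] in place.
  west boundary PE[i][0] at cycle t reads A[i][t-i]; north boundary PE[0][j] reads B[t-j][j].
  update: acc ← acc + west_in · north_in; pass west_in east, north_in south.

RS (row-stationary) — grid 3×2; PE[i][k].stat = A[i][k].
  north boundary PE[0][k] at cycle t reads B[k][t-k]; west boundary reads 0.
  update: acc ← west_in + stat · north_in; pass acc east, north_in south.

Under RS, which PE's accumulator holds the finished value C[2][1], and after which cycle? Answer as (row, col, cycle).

Under RS, C[2][1] lands at PE[2][1]:
  [0] (2,1) acc=0 (h:0 v:0)
  [1] (2,1) acc=0 (h:0 v:0)
  [2] (2,1) acc=0 (h:0 v:0)
  [3] (2,1) acc=11 (h:11 v:1)
  [4] (2,1) acc=11 (h:11 v:5)

(row, col, cycle) = (2, 1, 4)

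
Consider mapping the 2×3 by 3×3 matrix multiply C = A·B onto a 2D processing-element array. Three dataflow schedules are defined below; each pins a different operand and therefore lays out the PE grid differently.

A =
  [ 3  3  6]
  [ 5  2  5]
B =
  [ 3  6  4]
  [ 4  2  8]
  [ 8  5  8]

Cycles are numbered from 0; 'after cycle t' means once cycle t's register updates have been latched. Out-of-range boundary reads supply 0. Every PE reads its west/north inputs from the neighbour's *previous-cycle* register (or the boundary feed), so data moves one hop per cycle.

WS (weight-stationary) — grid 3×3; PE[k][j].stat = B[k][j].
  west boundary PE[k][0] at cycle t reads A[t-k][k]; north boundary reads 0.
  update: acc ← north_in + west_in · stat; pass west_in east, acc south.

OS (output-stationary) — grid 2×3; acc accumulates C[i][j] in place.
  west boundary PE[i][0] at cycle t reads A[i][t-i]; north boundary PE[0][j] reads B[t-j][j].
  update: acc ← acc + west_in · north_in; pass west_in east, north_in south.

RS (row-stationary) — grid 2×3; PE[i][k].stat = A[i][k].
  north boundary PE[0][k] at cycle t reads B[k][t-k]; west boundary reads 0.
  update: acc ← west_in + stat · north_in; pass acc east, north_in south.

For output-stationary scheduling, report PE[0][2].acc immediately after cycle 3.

PE[0][2].acc = 36

OS on a 2×3 grid — tracing PE[0][2] and its feeders:
  0: (0,1).acc=0  regs=<0,0>
  0: (0,2).acc=0  regs=<0,0>
  1: (0,1).acc=18  regs=<3,6>
  1: (0,2).acc=0  regs=<0,0>
  2: (0,1).acc=24  regs=<3,2>
  2: (0,2).acc=12  regs=<3,4>
  3: (0,1).acc=54  regs=<6,5>
  3: (0,2).acc=36  regs=<3,8>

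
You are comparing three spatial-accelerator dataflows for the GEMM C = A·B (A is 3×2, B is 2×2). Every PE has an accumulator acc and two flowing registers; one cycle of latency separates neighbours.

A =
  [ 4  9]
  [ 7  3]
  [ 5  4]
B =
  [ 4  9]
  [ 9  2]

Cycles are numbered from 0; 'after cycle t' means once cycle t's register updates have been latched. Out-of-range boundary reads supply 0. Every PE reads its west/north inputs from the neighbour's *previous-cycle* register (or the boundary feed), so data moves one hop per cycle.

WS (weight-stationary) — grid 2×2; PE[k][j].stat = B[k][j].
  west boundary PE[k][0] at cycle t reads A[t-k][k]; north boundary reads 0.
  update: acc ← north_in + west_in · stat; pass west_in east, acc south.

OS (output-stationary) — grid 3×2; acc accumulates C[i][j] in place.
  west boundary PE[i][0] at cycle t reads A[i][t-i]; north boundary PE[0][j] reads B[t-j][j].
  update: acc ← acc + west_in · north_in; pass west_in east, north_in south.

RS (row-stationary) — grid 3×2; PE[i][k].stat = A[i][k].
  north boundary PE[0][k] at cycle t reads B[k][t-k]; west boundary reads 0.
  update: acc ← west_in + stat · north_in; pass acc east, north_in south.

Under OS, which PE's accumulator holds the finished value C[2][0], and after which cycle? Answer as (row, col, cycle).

Under OS, C[2][0] lands at PE[2][0]:
  [0] (2,0) acc=0 (h:0 v:0)
  [1] (2,0) acc=0 (h:0 v:0)
  [2] (2,0) acc=20 (h:5 v:4)
  [3] (2,0) acc=56 (h:4 v:9)

(row, col, cycle) = (2, 0, 3)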